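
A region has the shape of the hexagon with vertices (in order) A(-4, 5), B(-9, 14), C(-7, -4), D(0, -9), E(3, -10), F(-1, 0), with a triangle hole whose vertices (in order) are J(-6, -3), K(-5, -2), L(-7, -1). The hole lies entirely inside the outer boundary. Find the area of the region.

Outer boundary:
Σ = (-11) + (134) + (63) + (27) + (-10) + (-5) = 198
Area = |Σ|/2 = 99.
Hole:
Σ = (-3) + (-9) + (15) = 3
Area = |Σ|/2 = 1.5.
Net area = 99 − 1.5 = 97.5.

97.5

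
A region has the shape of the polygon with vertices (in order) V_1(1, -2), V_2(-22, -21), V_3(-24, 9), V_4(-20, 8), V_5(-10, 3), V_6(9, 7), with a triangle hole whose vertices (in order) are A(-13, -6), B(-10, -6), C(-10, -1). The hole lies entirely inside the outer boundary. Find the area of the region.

433

Outer boundary:
Apply the shoelace (surveyor's) formula: 2A = Σ (x_i·y_{i+1} − x_{i+1}·y_i), indices taken mod 6.
Σ = (-65) + (-702) + (-12) + (20) + (-97) + (-25) = -881
Area = |Σ|/2 = 440.5.
Hole:
Apply the shoelace (surveyor's) formula: 2A = Σ (x_i·y_{i+1} − x_{i+1}·y_i), indices taken mod 3.
A→B: (-13)(-6) − (-10)(-6) = 18
B→C: (-10)(-1) − (-10)(-6) = -50
C→A: (-10)(-6) − (-13)(-1) = 47
Σ = 15
Area = |Σ|/2 = 7.5.
Net area = 440.5 − 7.5 = 433.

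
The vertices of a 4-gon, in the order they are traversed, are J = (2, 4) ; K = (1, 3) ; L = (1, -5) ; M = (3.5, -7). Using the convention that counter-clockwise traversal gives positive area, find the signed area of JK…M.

16.25

Apply the shoelace formula: 2A = Σ (x_i·y_{i+1} − x_{i+1}·y_i), indices taken mod 4.
Σ = (2) + (-8) + (10.5) + (28) = 32.5
Signed area = Σ/2 = 16.25 (positive ⇒ counter-clockwise traversal).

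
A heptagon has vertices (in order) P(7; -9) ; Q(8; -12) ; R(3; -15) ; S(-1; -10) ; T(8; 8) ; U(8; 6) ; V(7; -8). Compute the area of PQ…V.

99

Apply the shoelace (surveyor's) formula: 2A = Σ (x_i·y_{i+1} − x_{i+1}·y_i), indices taken mod 7.
Σ = (-12) + (-84) + (-45) + (72) + (-16) + (-106) + (-7) = -198
Area = |Σ|/2 = 99.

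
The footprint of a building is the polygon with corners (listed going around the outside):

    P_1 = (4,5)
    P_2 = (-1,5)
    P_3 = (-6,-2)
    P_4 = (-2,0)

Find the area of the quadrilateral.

21.5

Σ = (25) + (32) + (-4) + (-10) = 43
Area = |Σ|/2 = 21.5.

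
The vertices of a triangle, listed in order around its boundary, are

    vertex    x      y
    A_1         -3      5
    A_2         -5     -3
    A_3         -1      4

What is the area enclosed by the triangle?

9

Apply the surveyor's formula: 2A = Σ (x_i·y_{i+1} − x_{i+1}·y_i), indices taken mod 3.
Cross-terms: 34, -23, 7  ⇒  Σ = 18
Area = |Σ|/2 = 9.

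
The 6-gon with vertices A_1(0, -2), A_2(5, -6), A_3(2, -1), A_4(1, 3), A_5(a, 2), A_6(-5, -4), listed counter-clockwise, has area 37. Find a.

-4

Write out the shoelace sum; only the two edges meeting at A_5 involve a:
2·Area = [(1·2 − a·3) + (a·(-4) − (-5)·2)] + 34
       = -7·a + 46 = 74
⇒ a = -4.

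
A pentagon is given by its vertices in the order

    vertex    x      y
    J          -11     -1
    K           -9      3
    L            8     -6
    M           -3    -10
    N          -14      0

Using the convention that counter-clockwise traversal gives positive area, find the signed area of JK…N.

-118

Σ = (-42) + (30) + (-98) + (-140) + (14) = -236
Signed area = Σ/2 = -118 (negative ⇒ clockwise traversal).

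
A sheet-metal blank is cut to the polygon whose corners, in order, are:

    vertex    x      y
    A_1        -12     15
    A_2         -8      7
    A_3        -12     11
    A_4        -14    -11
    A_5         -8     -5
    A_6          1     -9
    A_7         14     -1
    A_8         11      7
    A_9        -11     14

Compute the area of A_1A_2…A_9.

A_1→A_2: (-12)(7) − (-8)(15) = 36
A_2→A_3: (-8)(11) − (-12)(7) = -4
A_3→A_4: (-12)(-11) − (-14)(11) = 286
A_4→A_5: (-14)(-5) − (-8)(-11) = -18
A_5→A_6: (-8)(-9) − (1)(-5) = 77
A_6→A_7: (1)(-1) − (14)(-9) = 125
A_7→A_8: (14)(7) − (11)(-1) = 109
A_8→A_9: (11)(14) − (-11)(7) = 231
A_9→A_1: (-11)(15) − (-12)(14) = 3
Σ = 845
Area = |Σ|/2 = 422.5.

422.5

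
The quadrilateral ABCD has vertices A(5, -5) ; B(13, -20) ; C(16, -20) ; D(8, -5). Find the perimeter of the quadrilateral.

40

|AB| = √((8)² + (-15)²) = √289 = 17
|BC| = √((3)² + (0)²) = √9 = 3
|CD| = √((-8)² + (15)²) = √289 = 17
|DA| = √((-3)² + (0)²) = √9 = 3
Perimeter = 17 + 3 + 17 + 3 = 40.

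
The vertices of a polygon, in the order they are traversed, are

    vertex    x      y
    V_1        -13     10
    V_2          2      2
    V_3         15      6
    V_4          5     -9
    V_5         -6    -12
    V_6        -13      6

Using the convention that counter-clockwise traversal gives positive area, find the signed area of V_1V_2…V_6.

-293.5

Apply the shoelace formula: 2A = Σ (x_i·y_{i+1} − x_{i+1}·y_i), indices taken mod 6.
V_1→V_2: (-13)(2) − (2)(10) = -46
V_2→V_3: (2)(6) − (15)(2) = -18
V_3→V_4: (15)(-9) − (5)(6) = -165
V_4→V_5: (5)(-12) − (-6)(-9) = -114
V_5→V_6: (-6)(6) − (-13)(-12) = -192
V_6→V_1: (-13)(10) − (-13)(6) = -52
Σ = -587
Signed area = Σ/2 = -293.5 (negative ⇒ clockwise traversal).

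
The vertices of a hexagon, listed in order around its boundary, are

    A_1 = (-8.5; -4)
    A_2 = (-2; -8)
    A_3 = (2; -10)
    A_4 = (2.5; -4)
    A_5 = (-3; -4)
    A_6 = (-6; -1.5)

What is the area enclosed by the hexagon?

41.375

Σ = (60) + (36) + (17) + (-22) + (-19.5) + (11.25) = 82.75
Area = |Σ|/2 = 41.375.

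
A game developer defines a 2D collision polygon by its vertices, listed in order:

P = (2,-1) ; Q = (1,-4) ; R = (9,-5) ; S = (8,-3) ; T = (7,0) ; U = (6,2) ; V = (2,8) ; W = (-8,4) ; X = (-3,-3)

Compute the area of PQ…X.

Apply the surveyor's formula: 2A = Σ (x_i·y_{i+1} − x_{i+1}·y_i), indices taken mod 9.
Σ = (-7) + (31) + (13) + (21) + (14) + (44) + (72) + (36) + (9) = 233
Area = |Σ|/2 = 116.5.

116.5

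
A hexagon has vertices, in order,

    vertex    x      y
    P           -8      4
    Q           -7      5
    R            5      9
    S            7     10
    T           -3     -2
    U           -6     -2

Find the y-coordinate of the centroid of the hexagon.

505/143

Apply the shoelace (surveyor's) formula. First the cross-terms c_i = x_i·y_{i+1} − x_{i+1}·y_i:
  -12, -88, -13, 16, -6, -40  ⇒  2A = -143, A = -71.5.
Then Σ (y_i + y_{i+1})·c_i = -1515, so ȳ = -1515 / (6·(-71.5)) = 505/143.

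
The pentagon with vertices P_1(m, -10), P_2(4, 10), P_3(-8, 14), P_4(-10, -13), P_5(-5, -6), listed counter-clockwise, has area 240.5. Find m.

Write out the shoelace sum; only the two edges meeting at P_1 involve m:
2·Area = [((-5)·(-10) − m·(-6)) + (m·10 − 4·(-10))] + 375
       = 16·m + 465 = 481
⇒ m = 1.

1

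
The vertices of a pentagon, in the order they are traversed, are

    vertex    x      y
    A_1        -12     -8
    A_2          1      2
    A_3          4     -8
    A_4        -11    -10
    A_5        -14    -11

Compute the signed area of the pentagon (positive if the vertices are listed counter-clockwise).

-99.5

Apply Gauss's area formula: 2A = Σ (x_i·y_{i+1} − x_{i+1}·y_i), indices taken mod 5.
A_1→A_2: (-12)(2) − (1)(-8) = -16
A_2→A_3: (1)(-8) − (4)(2) = -16
A_3→A_4: (4)(-10) − (-11)(-8) = -128
A_4→A_5: (-11)(-11) − (-14)(-10) = -19
A_5→A_1: (-14)(-8) − (-12)(-11) = -20
Σ = -199
Signed area = Σ/2 = -99.5 (negative ⇒ clockwise traversal).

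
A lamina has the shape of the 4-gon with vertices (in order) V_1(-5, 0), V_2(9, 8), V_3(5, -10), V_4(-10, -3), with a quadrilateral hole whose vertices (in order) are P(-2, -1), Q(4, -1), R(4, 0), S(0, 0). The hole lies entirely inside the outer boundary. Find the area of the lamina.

Outer boundary:
Apply Gauss's area formula: 2A = Σ (x_i·y_{i+1} − x_{i+1}·y_i), indices taken mod 4.
Σ = (-40) + (-130) + (-115) + (-15) = -300
Area = |Σ|/2 = 150.
Hole:
Apply the shoelace formula: 2A = Σ (x_i·y_{i+1} − x_{i+1}·y_i), indices taken mod 4.
P→Q: (-2)(-1) − (4)(-1) = 6
Q→R: (4)(0) − (4)(-1) = 4
R→S: (4)(0) − (0)(0) = 0
S→P: (0)(-1) − (-2)(0) = 0
Σ = 10
Area = |Σ|/2 = 5.
Net area = 150 − 5 = 145.

145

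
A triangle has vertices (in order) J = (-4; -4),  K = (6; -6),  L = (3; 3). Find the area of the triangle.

42

Σ = (48) + (36) + (0) = 84
Area = |Σ|/2 = 42.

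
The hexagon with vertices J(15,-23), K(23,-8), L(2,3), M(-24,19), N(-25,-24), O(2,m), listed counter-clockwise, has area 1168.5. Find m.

The doubled signed area Σ (x_i y_{i+1} − x_{i+1} y_i) is linear in m.
With m=0 it equals 1657; the coefficient of m is -40 (from the two edges through O).
So -40·m + 1657 = 2·1168.5 = 2337 ⇒ m = -17.

-17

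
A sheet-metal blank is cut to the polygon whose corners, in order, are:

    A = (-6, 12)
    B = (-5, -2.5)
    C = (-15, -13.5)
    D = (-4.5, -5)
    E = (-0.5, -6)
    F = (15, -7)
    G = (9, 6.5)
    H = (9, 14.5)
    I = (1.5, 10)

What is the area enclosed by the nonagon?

308

Apply Gauss's area formula: 2A = Σ (x_i·y_{i+1} − x_{i+1}·y_i), indices taken mod 9.
Σ = (75) + (30) + (14.25) + (24.5) + (93.5) + (160.5) + (72) + (68.25) + (78) = 616
Area = |Σ|/2 = 308.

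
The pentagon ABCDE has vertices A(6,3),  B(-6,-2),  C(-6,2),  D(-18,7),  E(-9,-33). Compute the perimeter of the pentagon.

|AB| = √((-12)² + (-5)²) = √169 = 13
|BC| = √((0)² + (4)²) = √16 = 4
|CD| = √((-12)² + (5)²) = √169 = 13
|DE| = √((9)² + (-40)²) = √1681 = 41
|EA| = √((15)² + (36)²) = √1521 = 39
Perimeter = 13 + 4 + 13 + 41 + 39 = 110.

110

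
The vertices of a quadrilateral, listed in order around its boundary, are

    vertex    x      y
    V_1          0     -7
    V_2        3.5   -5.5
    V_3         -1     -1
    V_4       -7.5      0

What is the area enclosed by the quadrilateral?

Apply the shoelace formula: 2A = Σ (x_i·y_{i+1} − x_{i+1}·y_i), indices taken mod 4.
Cross-terms: 24.5, -9, -7.5, 52.5  ⇒  Σ = 60.5
Area = |Σ|/2 = 30.25.

30.25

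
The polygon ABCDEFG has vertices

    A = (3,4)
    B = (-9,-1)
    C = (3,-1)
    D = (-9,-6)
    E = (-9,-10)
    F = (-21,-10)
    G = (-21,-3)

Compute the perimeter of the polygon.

86

|AB| = √((-12)² + (-5)²) = √169 = 13
|BC| = √((12)² + (0)²) = √144 = 12
|CD| = √((-12)² + (-5)²) = √169 = 13
|DE| = √((0)² + (-4)²) = √16 = 4
|EF| = √((-12)² + (0)²) = √144 = 12
|FG| = √((0)² + (7)²) = √49 = 7
|GA| = √((24)² + (7)²) = √625 = 25
Perimeter = 13 + 12 + 13 + 4 + 12 + 7 + 25 = 86.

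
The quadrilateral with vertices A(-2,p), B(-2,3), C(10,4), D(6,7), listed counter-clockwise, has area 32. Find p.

Write out the shoelace sum; only the two edges meeting at A involve p:
2·Area = [(6·p − (-2)·7) + ((-2)·3 − (-2)·p)] + 8
       = 8·p + 16 = 64
⇒ p = 6.

6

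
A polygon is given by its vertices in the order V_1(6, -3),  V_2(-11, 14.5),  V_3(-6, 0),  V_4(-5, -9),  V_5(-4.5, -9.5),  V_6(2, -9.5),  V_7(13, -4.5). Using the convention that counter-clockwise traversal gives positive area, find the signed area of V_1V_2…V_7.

Apply the shoelace formula: 2A = Σ (x_i·y_{i+1} − x_{i+1}·y_i), indices taken mod 7.
Cross-terms: 54, 87, 54, 7, 61.75, 114.5, -12  ⇒  Σ = 366.25
Signed area = Σ/2 = 183.125 (positive ⇒ counter-clockwise traversal).

183.125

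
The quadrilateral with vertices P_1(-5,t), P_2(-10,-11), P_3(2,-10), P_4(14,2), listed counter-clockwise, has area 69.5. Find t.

-8

Write out the shoelace sum; only the two edges meeting at P_1 involve t:
2·Area = [(14·t − (-5)·2) + ((-5)·(-11) − (-10)·t)] + 266
       = 24·t + 331 = 139
⇒ t = -8.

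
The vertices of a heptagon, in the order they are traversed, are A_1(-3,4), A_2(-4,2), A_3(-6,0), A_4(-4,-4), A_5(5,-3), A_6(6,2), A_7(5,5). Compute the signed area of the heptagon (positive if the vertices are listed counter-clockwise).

80.5

Σ = (10) + (12) + (24) + (32) + (28) + (20) + (35) = 161
Signed area = Σ/2 = 80.5 (positive ⇒ counter-clockwise traversal).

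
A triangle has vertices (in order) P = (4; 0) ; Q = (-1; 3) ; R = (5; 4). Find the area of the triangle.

Apply the surveyor's formula: 2A = Σ (x_i·y_{i+1} − x_{i+1}·y_i), indices taken mod 3.
P→Q: (4)(3) − (-1)(0) = 12
Q→R: (-1)(4) − (5)(3) = -19
R→P: (5)(0) − (4)(4) = -16
Σ = -23
Area = |Σ|/2 = 11.5.

11.5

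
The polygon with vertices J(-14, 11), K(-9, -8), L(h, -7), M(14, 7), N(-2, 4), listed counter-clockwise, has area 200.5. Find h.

The doubled signed area Σ (x_i y_{i+1} − x_{i+1} y_i) is linear in h.
With h=0 it equals 476; the coefficient of h is 15 (from the two edges through L).
So 15·h + 476 = 2·200.5 = 401 ⇒ h = -5.

-5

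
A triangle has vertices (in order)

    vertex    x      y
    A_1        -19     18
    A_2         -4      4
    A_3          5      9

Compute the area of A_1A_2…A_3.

Apply the shoelace formula: 2A = Σ (x_i·y_{i+1} − x_{i+1}·y_i), indices taken mod 3.
A_1→A_2: (-19)(4) − (-4)(18) = -4
A_2→A_3: (-4)(9) − (5)(4) = -56
A_3→A_1: (5)(18) − (-19)(9) = 261
Σ = 201
Area = |Σ|/2 = 100.5.

100.5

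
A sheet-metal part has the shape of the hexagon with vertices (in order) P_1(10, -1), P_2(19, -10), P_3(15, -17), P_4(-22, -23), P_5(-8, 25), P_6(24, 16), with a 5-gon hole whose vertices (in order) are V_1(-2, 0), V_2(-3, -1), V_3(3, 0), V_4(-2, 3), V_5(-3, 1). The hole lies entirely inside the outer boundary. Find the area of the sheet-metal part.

1298

Outer boundary:
Cross-terms: -81, -173, -719, -734, -728, -184  ⇒  Σ = -2619
Area = |Σ|/2 = 1309.5.
Hole:
Apply the surveyor's formula: 2A = Σ (x_i·y_{i+1} − x_{i+1}·y_i), indices taken mod 5.
Σ = (2) + (3) + (9) + (7) + (2) = 23
Area = |Σ|/2 = 11.5.
Net area = 1309.5 − 11.5 = 1298.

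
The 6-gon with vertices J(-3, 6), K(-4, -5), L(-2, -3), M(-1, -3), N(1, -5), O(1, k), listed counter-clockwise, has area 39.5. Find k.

The doubled signed area Σ (x_i y_{i+1} − x_{i+1} y_i) is linear in k.
With k=0 it equals 63; the coefficient of k is 4 (from the two edges through O).
So 4·k + 63 = 2·39.5 = 79 ⇒ k = 4.

4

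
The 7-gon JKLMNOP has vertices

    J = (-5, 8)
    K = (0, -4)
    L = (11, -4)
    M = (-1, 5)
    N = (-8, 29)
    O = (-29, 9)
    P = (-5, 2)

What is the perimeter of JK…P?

124

|JK| = √((5)² + (-12)²) = √169 = 13
|KL| = √((11)² + (0)²) = √121 = 11
|LM| = √((-12)² + (9)²) = √225 = 15
|MN| = √((-7)² + (24)²) = √625 = 25
|NO| = √((-21)² + (-20)²) = √841 = 29
|OP| = √((24)² + (-7)²) = √625 = 25
|PJ| = √((0)² + (6)²) = √36 = 6
Perimeter = 13 + 11 + 15 + 25 + 29 + 25 + 6 = 124.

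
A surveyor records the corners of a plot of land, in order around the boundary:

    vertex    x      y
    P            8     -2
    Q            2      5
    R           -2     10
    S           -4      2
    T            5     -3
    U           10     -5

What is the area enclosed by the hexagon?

68.5

P→Q: (8)(5) − (2)(-2) = 44
Q→R: (2)(10) − (-2)(5) = 30
R→S: (-2)(2) − (-4)(10) = 36
S→T: (-4)(-3) − (5)(2) = 2
T→U: (5)(-5) − (10)(-3) = 5
U→P: (10)(-2) − (8)(-5) = 20
Σ = 137
Area = |Σ|/2 = 68.5.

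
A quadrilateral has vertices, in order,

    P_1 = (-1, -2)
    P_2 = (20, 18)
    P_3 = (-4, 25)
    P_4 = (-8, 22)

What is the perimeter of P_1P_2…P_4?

|P_1P_2| = √((21)² + (20)²) = √841 = 29
|P_2P_3| = √((-24)² + (7)²) = √625 = 25
|P_3P_4| = √((-4)² + (-3)²) = √25 = 5
|P_4P_1| = √((7)² + (-24)²) = √625 = 25
Perimeter = 29 + 25 + 5 + 25 = 84.

84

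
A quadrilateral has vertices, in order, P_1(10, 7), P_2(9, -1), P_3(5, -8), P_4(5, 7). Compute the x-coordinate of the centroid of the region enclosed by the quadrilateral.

7

Apply the surveyor's formula. First the cross-terms c_i = x_i·y_{i+1} − x_{i+1}·y_i:
  -73, -67, 75, -35  ⇒  2A = -100, A = -50.
Then Σ (x_i + x_{i+1})·c_i = -2100, so x̄ = -2100 / (6·(-50)) = 7.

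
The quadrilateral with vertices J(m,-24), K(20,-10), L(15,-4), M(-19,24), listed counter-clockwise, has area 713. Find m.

-4

Write out the shoelace sum; only the two edges meeting at J involve m:
2·Area = [((-19)·(-24) − m·24) + (m·(-10) − 20·(-24))] + 354
       = -34·m + 1290 = 1426
⇒ m = -4.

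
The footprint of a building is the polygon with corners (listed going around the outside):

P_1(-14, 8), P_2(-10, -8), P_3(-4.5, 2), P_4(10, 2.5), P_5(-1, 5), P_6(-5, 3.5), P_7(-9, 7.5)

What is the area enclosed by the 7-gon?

102.875

Apply Gauss's area formula: 2A = Σ (x_i·y_{i+1} − x_{i+1}·y_i), indices taken mod 7.
Cross-terms: 192, -56, -31.25, 52.5, 21.5, -6, 33  ⇒  Σ = 205.75
Area = |Σ|/2 = 102.875.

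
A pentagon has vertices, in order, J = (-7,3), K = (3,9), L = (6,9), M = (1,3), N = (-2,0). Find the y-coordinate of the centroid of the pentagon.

4.6

Apply the shoelace formula. First the cross-terms c_i = x_i·y_{i+1} − x_{i+1}·y_i:
  -72, -27, 9, 6, -6  ⇒  2A = -90, A = -45.
Then Σ (y_i + y_{i+1})·c_i = -1242, so ȳ = -1242 / (6·(-45)) = 4.6.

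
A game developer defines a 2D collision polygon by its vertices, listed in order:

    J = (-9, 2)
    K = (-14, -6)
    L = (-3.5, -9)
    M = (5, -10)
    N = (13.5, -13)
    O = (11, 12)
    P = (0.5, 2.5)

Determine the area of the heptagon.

343.5

Σ = (82) + (105) + (80) + (70) + (305) + (21.5) + (23.5) = 687
Area = |Σ|/2 = 343.5.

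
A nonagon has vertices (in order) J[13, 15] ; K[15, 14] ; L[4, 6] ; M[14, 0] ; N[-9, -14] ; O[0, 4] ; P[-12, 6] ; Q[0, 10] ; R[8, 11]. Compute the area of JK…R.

250

Apply the shoelace formula: 2A = Σ (x_i·y_{i+1} − x_{i+1}·y_i), indices taken mod 9.
Σ = (-43) + (34) + (-84) + (-196) + (-36) + (48) + (-120) + (-80) + (-23) = -500
Area = |Σ|/2 = 250.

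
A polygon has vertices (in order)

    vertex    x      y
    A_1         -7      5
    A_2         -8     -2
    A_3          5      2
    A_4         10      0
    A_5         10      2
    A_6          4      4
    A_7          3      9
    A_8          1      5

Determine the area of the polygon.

Apply Gauss's area formula: 2A = Σ (x_i·y_{i+1} − x_{i+1}·y_i), indices taken mod 8.
Σ = (54) + (-6) + (-20) + (20) + (32) + (24) + (6) + (40) = 150
Area = |Σ|/2 = 75.

75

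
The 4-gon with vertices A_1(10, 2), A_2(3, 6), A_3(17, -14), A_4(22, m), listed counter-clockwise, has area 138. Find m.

The doubled signed area Σ (x_i y_{i+1} − x_{i+1} y_i) is linear in m.
With m=0 it equals 262; the coefficient of m is 7 (from the two edges through A_4).
So 7·m + 262 = 2·138 = 276 ⇒ m = 2.

2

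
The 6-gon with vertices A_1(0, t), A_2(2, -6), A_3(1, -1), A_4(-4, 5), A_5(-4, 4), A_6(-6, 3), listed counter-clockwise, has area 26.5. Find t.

-4

Write out the shoelace sum; only the two edges meeting at A_1 involve t:
2·Area = [((-6)·t − 0·3) + (0·(-6) − 2·t)] + 21
       = -8·t + 21 = 53
⇒ t = -4.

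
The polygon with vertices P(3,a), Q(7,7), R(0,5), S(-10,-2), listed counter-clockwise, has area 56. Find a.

0

The doubled signed area Σ (x_i y_{i+1} − x_{i+1} y_i) is linear in a.
With a=0 it equals 112; the coefficient of a is -17 (from the two edges through P).
So -17·a + 112 = 2·56 = 112 ⇒ a = 0.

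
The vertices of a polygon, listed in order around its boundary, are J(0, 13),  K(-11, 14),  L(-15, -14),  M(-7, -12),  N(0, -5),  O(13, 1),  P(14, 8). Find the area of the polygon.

480.5

Apply the shoelace (surveyor's) formula: 2A = Σ (x_i·y_{i+1} − x_{i+1}·y_i), indices taken mod 7.
Σ = (143) + (364) + (82) + (35) + (65) + (90) + (182) = 961
Area = |Σ|/2 = 480.5.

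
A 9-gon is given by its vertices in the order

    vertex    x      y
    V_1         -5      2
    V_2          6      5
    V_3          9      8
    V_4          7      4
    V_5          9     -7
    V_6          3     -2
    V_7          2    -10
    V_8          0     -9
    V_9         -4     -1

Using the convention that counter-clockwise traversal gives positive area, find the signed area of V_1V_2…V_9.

-114.5

Apply the shoelace (surveyor's) formula: 2A = Σ (x_i·y_{i+1} − x_{i+1}·y_i), indices taken mod 9.
Cross-terms: -37, 3, -20, -85, 3, -26, -18, -36, -13  ⇒  Σ = -229
Signed area = Σ/2 = -114.5 (negative ⇒ clockwise traversal).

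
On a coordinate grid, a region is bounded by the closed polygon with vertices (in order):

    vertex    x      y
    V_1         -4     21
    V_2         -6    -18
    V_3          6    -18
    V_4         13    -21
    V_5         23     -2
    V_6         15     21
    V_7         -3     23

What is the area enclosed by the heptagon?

964.5

Σ = (198) + (216) + (108) + (457) + (513) + (408) + (29) = 1929
Area = |Σ|/2 = 964.5.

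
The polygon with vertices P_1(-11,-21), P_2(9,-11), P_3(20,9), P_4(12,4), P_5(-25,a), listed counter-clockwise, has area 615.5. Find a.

1

Write out the shoelace sum; only the two edges meeting at P_5 involve a:
2·Area = [(12·a − (-25)·4) + ((-25)·(-21) − (-11)·a)] + 583
       = 23·a + 1208 = 1231
⇒ a = 1.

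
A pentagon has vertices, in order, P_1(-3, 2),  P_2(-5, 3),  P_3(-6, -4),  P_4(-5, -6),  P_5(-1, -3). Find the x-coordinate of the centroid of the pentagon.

-204/53

Apply the shoelace (surveyor's) formula. First the cross-terms c_i = x_i·y_{i+1} − x_{i+1}·y_i:
  1, 38, 16, 9, -11  ⇒  2A = 53, A = 26.5.
Then Σ (x_i + x_{i+1})·c_i = -612, so x̄ = -612 / (6·26.5) = -204/53.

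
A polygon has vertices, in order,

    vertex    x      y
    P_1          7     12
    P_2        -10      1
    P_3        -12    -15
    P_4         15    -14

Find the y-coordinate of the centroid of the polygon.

-419/96

Apply Gauss's area formula. First the cross-terms c_i = x_i·y_{i+1} − x_{i+1}·y_i:
  127, 162, 393, 278  ⇒  2A = 960, A = 480.
Then Σ (y_i + y_{i+1})·c_i = -12570, so ȳ = -12570 / (6·480) = -419/96.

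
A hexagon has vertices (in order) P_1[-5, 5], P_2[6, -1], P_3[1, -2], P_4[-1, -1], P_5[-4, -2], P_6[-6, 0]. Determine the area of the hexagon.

Apply Gauss's area formula: 2A = Σ (x_i·y_{i+1} − x_{i+1}·y_i), indices taken mod 6.
Σ = (-25) + (-11) + (-3) + (-2) + (-12) + (-30) = -83
Area = |Σ|/2 = 41.5.

41.5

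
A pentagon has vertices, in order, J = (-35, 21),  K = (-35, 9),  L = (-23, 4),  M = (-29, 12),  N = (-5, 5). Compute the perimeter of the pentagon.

94

|JK| = √((0)² + (-12)²) = √144 = 12
|KL| = √((12)² + (-5)²) = √169 = 13
|LM| = √((-6)² + (8)²) = √100 = 10
|MN| = √((24)² + (-7)²) = √625 = 25
|NJ| = √((-30)² + (16)²) = √1156 = 34
Perimeter = 12 + 13 + 10 + 25 + 34 = 94.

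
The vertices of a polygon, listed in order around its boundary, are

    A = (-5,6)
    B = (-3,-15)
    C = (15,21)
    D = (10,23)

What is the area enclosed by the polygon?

Cross-terms: 93, 162, 135, 175  ⇒  Σ = 565
Area = |Σ|/2 = 282.5.

282.5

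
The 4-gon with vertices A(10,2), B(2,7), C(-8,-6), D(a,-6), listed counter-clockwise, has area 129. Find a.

The doubled signed area Σ (x_i y_{i+1} − x_{i+1} y_i) is linear in a.
With a=0 it equals 218; the coefficient of a is 8 (from the two edges through D).
So 8·a + 218 = 2·129 = 258 ⇒ a = 5.

5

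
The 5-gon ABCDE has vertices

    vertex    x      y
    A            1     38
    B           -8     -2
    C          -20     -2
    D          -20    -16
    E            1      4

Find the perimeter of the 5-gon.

|AB| = √((-9)² + (-40)²) = √1681 = 41
|BC| = √((-12)² + (0)²) = √144 = 12
|CD| = √((0)² + (-14)²) = √196 = 14
|DE| = √((21)² + (20)²) = √841 = 29
|EA| = √((0)² + (34)²) = √1156 = 34
Perimeter = 41 + 12 + 14 + 29 + 34 = 130.

130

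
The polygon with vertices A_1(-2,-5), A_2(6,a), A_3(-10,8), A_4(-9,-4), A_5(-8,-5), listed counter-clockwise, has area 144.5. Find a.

Write out the shoelace sum; only the two edges meeting at A_2 involve a:
2·Area = [((-2)·a − 6·(-5)) + (6·8 − (-10)·a)] + 155
       = 8·a + 233 = 289
⇒ a = 7.

7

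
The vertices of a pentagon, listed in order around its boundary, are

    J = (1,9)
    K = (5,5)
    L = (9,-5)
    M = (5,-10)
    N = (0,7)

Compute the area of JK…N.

73.5

Apply the shoelace formula: 2A = Σ (x_i·y_{i+1} − x_{i+1}·y_i), indices taken mod 5.
J→K: (1)(5) − (5)(9) = -40
K→L: (5)(-5) − (9)(5) = -70
L→M: (9)(-10) − (5)(-5) = -65
M→N: (5)(7) − (0)(-10) = 35
N→J: (0)(9) − (1)(7) = -7
Σ = -147
Area = |Σ|/2 = 73.5.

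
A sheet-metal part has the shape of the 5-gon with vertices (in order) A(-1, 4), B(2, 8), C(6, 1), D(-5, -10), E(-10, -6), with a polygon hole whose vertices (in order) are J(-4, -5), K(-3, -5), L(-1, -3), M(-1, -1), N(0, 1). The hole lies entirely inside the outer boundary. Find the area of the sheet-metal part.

111.5

Outer boundary:
Apply the surveyor's formula: 2A = Σ (x_i·y_{i+1} − x_{i+1}·y_i), indices taken mod 5.
Σ = (-16) + (-46) + (-55) + (-70) + (-46) = -233
Area = |Σ|/2 = 116.5.
Hole:
Apply the shoelace (surveyor's) formula: 2A = Σ (x_i·y_{i+1} − x_{i+1}·y_i), indices taken mod 5.
Σ = (5) + (4) + (-2) + (-1) + (4) = 10
Area = |Σ|/2 = 5.
Net area = 116.5 − 5 = 111.5.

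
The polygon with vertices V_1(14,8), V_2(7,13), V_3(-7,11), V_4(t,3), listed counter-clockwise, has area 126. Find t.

-7

Write out the shoelace sum; only the two edges meeting at V_4 involve t:
2·Area = [((-7)·3 − t·11) + (t·8 − 14·3)] + 294
       = -3·t + 231 = 252
⇒ t = -7.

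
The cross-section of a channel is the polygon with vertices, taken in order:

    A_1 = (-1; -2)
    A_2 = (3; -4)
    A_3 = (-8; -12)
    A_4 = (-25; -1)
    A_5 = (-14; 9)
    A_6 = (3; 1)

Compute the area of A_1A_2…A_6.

317.5

A_1→A_2: (-1)(-4) − (3)(-2) = 10
A_2→A_3: (3)(-12) − (-8)(-4) = -68
A_3→A_4: (-8)(-1) − (-25)(-12) = -292
A_4→A_5: (-25)(9) − (-14)(-1) = -239
A_5→A_6: (-14)(1) − (3)(9) = -41
A_6→A_1: (3)(-2) − (-1)(1) = -5
Σ = -635
Area = |Σ|/2 = 317.5.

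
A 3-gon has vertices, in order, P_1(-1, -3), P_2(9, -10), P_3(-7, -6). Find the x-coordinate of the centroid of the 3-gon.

Apply Gauss's area formula. First the cross-terms c_i = x_i·y_{i+1} − x_{i+1}·y_i:
  37, -124, 15  ⇒  2A = -72, A = -36.
Then Σ (x_i + x_{i+1})·c_i = -72, so x̄ = -72 / (6·(-36)) = 1/3.

1/3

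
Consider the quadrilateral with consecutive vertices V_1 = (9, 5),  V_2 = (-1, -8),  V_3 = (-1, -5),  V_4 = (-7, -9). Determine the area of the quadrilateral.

Apply the shoelace formula: 2A = Σ (x_i·y_{i+1} − x_{i+1}·y_i), indices taken mod 4.
Σ = (-67) + (-3) + (-26) + (46) = -50
Area = |Σ|/2 = 25.

25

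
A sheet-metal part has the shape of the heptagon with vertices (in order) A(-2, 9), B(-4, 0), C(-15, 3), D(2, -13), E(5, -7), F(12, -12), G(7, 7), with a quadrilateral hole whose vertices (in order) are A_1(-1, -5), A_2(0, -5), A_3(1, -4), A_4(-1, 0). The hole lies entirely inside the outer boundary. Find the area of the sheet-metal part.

261

Outer boundary:
Cross-terms: 36, -12, 189, 51, 24, 168, 77  ⇒  Σ = 533
Area = |Σ|/2 = 266.5.
Hole:
A_1→A_2: (-1)(-5) − (0)(-5) = 5
A_2→A_3: (0)(-4) − (1)(-5) = 5
A_3→A_4: (1)(0) − (-1)(-4) = -4
A_4→A_1: (-1)(-5) − (-1)(0) = 5
Σ = 11
Area = |Σ|/2 = 5.5.
Net area = 266.5 − 5.5 = 261.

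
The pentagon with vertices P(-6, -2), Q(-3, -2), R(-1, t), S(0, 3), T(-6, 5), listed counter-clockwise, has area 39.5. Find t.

-6

The doubled signed area Σ (x_i y_{i+1} − x_{i+1} y_i) is linear in t.
With t=0 it equals 61; the coefficient of t is -3 (from the two edges through R).
So -3·t + 61 = 2·39.5 = 79 ⇒ t = -6.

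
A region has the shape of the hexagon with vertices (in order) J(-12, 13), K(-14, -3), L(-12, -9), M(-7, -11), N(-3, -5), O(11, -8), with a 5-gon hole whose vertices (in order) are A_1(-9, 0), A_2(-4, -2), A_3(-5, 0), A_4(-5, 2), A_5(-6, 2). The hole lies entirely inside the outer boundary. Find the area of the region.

Outer boundary:
Apply the shoelace (surveyor's) formula: 2A = Σ (x_i·y_{i+1} − x_{i+1}·y_i), indices taken mod 6.
Σ = (218) + (90) + (69) + (2) + (79) + (47) = 505
Area = |Σ|/2 = 252.5.
Hole:
Apply the shoelace (surveyor's) formula: 2A = Σ (x_i·y_{i+1} − x_{i+1}·y_i), indices taken mod 5.
Cross-terms: 18, -10, -10, 2, 18  ⇒  Σ = 18
Area = |Σ|/2 = 9.
Net area = 252.5 − 9 = 243.5.

243.5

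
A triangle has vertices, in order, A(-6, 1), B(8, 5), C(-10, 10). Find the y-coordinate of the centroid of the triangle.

16/3

Apply the shoelace formula. First the cross-terms c_i = x_i·y_{i+1} − x_{i+1}·y_i:
  -38, 130, 50  ⇒  2A = 142, A = 71.
Then Σ (y_i + y_{i+1})·c_i = 2272, so ȳ = 2272 / (6·71) = 16/3.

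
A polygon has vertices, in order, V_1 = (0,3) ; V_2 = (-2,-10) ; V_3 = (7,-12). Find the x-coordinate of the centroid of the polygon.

Apply the shoelace formula. First the cross-terms c_i = x_i·y_{i+1} − x_{i+1}·y_i:
  6, 94, 21  ⇒  2A = 121, A = 60.5.
Then Σ (x_i + x_{i+1})·c_i = 605, so x̄ = 605 / (6·60.5) = 5/3.

5/3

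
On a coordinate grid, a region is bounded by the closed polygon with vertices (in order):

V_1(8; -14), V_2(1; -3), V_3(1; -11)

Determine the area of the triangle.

28

Σ = (-10) + (-8) + (74) = 56
Area = |Σ|/2 = 28.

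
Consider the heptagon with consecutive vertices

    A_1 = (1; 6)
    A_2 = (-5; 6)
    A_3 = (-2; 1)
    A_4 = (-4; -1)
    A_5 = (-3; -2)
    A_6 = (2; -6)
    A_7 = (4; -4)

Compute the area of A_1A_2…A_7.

Σ = (36) + (7) + (6) + (5) + (22) + (16) + (28) = 120
Area = |Σ|/2 = 60.

60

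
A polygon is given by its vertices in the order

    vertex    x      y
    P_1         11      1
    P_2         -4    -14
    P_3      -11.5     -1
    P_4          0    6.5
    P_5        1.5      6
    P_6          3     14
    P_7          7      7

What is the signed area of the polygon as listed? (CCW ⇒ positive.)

Cross-terms: -150, -157, -74.75, -9.75, 3, -77, -70  ⇒  Σ = -535.5
Signed area = Σ/2 = -267.75 (negative ⇒ clockwise traversal).

-267.75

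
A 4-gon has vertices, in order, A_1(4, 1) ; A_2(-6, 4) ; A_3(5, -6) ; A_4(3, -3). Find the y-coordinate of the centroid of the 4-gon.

Apply the shoelace formula. First the cross-terms c_i = x_i·y_{i+1} − x_{i+1}·y_i:
  22, 16, 3, 15  ⇒  2A = 56, A = 28.
Then Σ (y_i + y_{i+1})·c_i = 21, so ȳ = 21 / (6·28) = 0.125.

0.125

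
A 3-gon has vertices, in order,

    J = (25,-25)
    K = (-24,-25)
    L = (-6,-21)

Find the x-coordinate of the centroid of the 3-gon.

Apply the shoelace formula. First the cross-terms c_i = x_i·y_{i+1} − x_{i+1}·y_i:
  -1225, 354, 675  ⇒  2A = -196, A = -98.
Then Σ (x_i + x_{i+1})·c_i = 980, so x̄ = 980 / (6·(-98)) = -5/3.

-5/3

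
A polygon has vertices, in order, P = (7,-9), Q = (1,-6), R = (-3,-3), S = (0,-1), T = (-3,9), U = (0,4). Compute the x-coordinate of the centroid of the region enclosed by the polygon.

191/141

Apply the shoelace (surveyor's) formula. First the cross-terms c_i = x_i·y_{i+1} − x_{i+1}·y_i:
  -33, -21, 3, -3, -12, -28  ⇒  2A = -94, A = -47.
Then Σ (x_i + x_{i+1})·c_i = -382, so x̄ = -382 / (6·(-47)) = 191/141.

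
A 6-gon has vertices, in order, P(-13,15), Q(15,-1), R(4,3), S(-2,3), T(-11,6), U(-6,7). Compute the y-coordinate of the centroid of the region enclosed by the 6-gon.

257/41

Apply Gauss's area formula. First the cross-terms c_i = x_i·y_{i+1} − x_{i+1}·y_i:
  -212, 49, 18, 21, -41, 1  ⇒  2A = -164, A = -82.
Then Σ (y_i + y_{i+1})·c_i = -3084, so ȳ = -3084 / (6·(-82)) = 257/41.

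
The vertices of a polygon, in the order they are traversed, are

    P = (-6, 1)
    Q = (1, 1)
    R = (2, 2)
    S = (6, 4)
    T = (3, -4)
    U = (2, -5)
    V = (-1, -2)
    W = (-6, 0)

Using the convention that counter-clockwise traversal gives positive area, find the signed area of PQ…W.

Σ = (-7) + (0) + (-4) + (-36) + (-7) + (-9) + (-12) + (-6) = -81
Signed area = Σ/2 = -40.5 (negative ⇒ clockwise traversal).

-40.5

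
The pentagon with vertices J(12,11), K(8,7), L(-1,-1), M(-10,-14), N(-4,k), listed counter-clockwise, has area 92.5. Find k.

-13

Write out the shoelace sum; only the two edges meeting at N involve k:
2·Area = [((-10)·k − (-4)·(-14)) + ((-4)·11 − 12·k)] + -1
       = -22·k + -101 = 185
⇒ k = -13.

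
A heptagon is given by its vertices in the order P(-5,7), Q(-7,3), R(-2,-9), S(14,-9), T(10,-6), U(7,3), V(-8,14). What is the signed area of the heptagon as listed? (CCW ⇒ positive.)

Σ = (34) + (69) + (144) + (6) + (72) + (122) + (14) = 461
Signed area = Σ/2 = 230.5 (positive ⇒ counter-clockwise traversal).

230.5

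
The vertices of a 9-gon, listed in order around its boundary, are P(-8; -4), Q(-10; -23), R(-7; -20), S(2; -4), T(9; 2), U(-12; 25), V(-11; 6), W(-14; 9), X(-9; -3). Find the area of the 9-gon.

Apply the shoelace (surveyor's) formula: 2A = Σ (x_i·y_{i+1} − x_{i+1}·y_i), indices taken mod 9.
P→Q: (-8)(-23) − (-10)(-4) = 144
Q→R: (-10)(-20) − (-7)(-23) = 39
R→S: (-7)(-4) − (2)(-20) = 68
S→T: (2)(2) − (9)(-4) = 40
T→U: (9)(25) − (-12)(2) = 249
U→V: (-12)(6) − (-11)(25) = 203
V→W: (-11)(9) − (-14)(6) = -15
W→X: (-14)(-3) − (-9)(9) = 123
X→P: (-9)(-4) − (-8)(-3) = 12
Σ = 863
Area = |Σ|/2 = 431.5.

431.5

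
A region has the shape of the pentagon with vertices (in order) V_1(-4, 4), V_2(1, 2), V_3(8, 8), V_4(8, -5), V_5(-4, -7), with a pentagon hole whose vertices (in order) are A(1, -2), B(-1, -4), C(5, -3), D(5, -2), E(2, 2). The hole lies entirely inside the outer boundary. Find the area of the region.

Outer boundary:
Apply Gauss's area formula: 2A = Σ (x_i·y_{i+1} − x_{i+1}·y_i), indices taken mod 5.
Σ = (-12) + (-8) + (-104) + (-76) + (-44) = -244
Area = |Σ|/2 = 122.
Hole:
Σ = (-6) + (23) + (5) + (14) + (-6) = 30
Area = |Σ|/2 = 15.
Net area = 122 − 15 = 107.

107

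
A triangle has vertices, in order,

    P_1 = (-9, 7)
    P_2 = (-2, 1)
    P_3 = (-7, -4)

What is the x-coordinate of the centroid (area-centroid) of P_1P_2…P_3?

-6

Apply the surveyor's formula. First the cross-terms c_i = x_i·y_{i+1} − x_{i+1}·y_i:
  5, 15, -85  ⇒  2A = -65, A = -32.5.
Then Σ (x_i + x_{i+1})·c_i = 1170, so x̄ = 1170 / (6·(-32.5)) = -6.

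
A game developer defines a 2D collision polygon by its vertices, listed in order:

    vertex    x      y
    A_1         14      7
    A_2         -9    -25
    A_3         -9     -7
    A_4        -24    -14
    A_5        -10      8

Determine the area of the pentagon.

502.5

Apply the shoelace formula: 2A = Σ (x_i·y_{i+1} − x_{i+1}·y_i), indices taken mod 5.
Σ = (-287) + (-162) + (-42) + (-332) + (-182) = -1005
Area = |Σ|/2 = 502.5.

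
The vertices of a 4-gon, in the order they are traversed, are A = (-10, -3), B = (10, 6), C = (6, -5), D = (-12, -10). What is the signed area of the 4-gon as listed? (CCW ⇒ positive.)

-150

Σ = (-30) + (-86) + (-120) + (-64) = -300
Signed area = Σ/2 = -150 (negative ⇒ clockwise traversal).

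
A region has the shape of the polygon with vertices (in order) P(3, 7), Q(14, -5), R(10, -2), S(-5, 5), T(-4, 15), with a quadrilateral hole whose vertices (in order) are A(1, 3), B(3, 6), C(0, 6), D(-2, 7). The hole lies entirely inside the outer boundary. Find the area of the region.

82.5

Outer boundary:
Apply the surveyor's formula: 2A = Σ (x_i·y_{i+1} − x_{i+1}·y_i), indices taken mod 5.
Cross-terms: -113, 22, 40, -55, -73  ⇒  Σ = -179
Area = |Σ|/2 = 89.5.
Hole:
Σ = (-3) + (18) + (12) + (-13) = 14
Area = |Σ|/2 = 7.
Net area = 89.5 − 7 = 82.5.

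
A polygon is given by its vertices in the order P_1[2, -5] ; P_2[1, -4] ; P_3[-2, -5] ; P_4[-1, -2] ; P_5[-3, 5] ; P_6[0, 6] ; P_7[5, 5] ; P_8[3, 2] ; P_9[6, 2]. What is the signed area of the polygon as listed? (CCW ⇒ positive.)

-60.5

P_1→P_2: (2)(-4) − (1)(-5) = -3
P_2→P_3: (1)(-5) − (-2)(-4) = -13
P_3→P_4: (-2)(-2) − (-1)(-5) = -1
P_4→P_5: (-1)(5) − (-3)(-2) = -11
P_5→P_6: (-3)(6) − (0)(5) = -18
P_6→P_7: (0)(5) − (5)(6) = -30
P_7→P_8: (5)(2) − (3)(5) = -5
P_8→P_9: (3)(2) − (6)(2) = -6
P_9→P_1: (6)(-5) − (2)(2) = -34
Σ = -121
Signed area = Σ/2 = -60.5 (negative ⇒ clockwise traversal).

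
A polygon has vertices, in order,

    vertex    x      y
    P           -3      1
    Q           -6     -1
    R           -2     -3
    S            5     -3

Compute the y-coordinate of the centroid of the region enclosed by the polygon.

-13/9

Apply the shoelace (surveyor's) formula. First the cross-terms c_i = x_i·y_{i+1} − x_{i+1}·y_i:
  9, 16, 21, -4  ⇒  2A = 42, A = 21.
Then Σ (y_i + y_{i+1})·c_i = -182, so ȳ = -182 / (6·21) = -13/9.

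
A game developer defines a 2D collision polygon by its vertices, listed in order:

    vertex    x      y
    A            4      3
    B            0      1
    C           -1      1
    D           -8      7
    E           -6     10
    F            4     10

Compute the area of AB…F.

A→B: (4)(1) − (0)(3) = 4
B→C: (0)(1) − (-1)(1) = 1
C→D: (-1)(7) − (-8)(1) = 1
D→E: (-8)(10) − (-6)(7) = -38
E→F: (-6)(10) − (4)(10) = -100
F→A: (4)(3) − (4)(10) = -28
Σ = -160
Area = |Σ|/2 = 80.

80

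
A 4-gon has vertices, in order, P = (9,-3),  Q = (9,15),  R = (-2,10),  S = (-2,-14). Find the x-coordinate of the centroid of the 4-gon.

68/21

Apply the shoelace (surveyor's) formula. First the cross-terms c_i = x_i·y_{i+1} − x_{i+1}·y_i:
  162, 120, 48, 132  ⇒  2A = 462, A = 231.
Then Σ (x_i + x_{i+1})·c_i = 4488, so x̄ = 4488 / (6·231) = 68/21.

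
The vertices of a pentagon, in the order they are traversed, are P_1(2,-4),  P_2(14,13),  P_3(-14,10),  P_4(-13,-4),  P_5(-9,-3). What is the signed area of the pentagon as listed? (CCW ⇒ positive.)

Σ = (82) + (322) + (186) + (3) + (42) = 635
Signed area = Σ/2 = 317.5 (positive ⇒ counter-clockwise traversal).

317.5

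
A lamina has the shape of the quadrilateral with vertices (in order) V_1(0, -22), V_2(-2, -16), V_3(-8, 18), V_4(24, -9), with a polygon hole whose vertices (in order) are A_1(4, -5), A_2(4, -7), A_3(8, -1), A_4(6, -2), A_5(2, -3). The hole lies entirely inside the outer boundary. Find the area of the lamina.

537

Outer boundary:
Apply the shoelace (surveyor's) formula: 2A = Σ (x_i·y_{i+1} − x_{i+1}·y_i), indices taken mod 4.
Σ = (-44) + (-164) + (-360) + (-528) = -1096
Area = |Σ|/2 = 548.
Hole:
Apply the surveyor's formula: 2A = Σ (x_i·y_{i+1} − x_{i+1}·y_i), indices taken mod 5.
Cross-terms: -8, 52, -10, -14, 2  ⇒  Σ = 22
Area = |Σ|/2 = 11.
Net area = 548 − 11 = 537.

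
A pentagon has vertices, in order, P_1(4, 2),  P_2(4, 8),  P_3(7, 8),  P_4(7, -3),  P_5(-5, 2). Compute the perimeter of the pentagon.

42

|P_1P_2| = √((0)² + (6)²) = √36 = 6
|P_2P_3| = √((3)² + (0)²) = √9 = 3
|P_3P_4| = √((0)² + (-11)²) = √121 = 11
|P_4P_5| = √((-12)² + (5)²) = √169 = 13
|P_5P_1| = √((9)² + (0)²) = √81 = 9
Perimeter = 6 + 3 + 11 + 13 + 9 = 42.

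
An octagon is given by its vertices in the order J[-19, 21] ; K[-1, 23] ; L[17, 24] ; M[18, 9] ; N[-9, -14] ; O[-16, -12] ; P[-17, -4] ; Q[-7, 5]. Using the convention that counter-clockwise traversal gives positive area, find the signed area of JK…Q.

Apply the shoelace formula: 2A = Σ (x_i·y_{i+1} − x_{i+1}·y_i), indices taken mod 8.
Cross-terms: -416, -415, -279, -171, -116, -140, -113, -52  ⇒  Σ = -1702
Signed area = Σ/2 = -851 (negative ⇒ clockwise traversal).

-851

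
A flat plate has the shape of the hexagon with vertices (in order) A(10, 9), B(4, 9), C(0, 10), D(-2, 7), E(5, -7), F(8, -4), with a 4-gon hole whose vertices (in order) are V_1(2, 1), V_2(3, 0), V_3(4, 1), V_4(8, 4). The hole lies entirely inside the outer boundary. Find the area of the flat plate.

116.5

Outer boundary:
Apply Gauss's area formula: 2A = Σ (x_i·y_{i+1} − x_{i+1}·y_i), indices taken mod 6.
Σ = (54) + (40) + (20) + (-21) + (36) + (112) = 241
Area = |Σ|/2 = 120.5.
Hole:
Σ = (-3) + (3) + (8) + (0) = 8
Area = |Σ|/2 = 4.
Net area = 120.5 − 4 = 116.5.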